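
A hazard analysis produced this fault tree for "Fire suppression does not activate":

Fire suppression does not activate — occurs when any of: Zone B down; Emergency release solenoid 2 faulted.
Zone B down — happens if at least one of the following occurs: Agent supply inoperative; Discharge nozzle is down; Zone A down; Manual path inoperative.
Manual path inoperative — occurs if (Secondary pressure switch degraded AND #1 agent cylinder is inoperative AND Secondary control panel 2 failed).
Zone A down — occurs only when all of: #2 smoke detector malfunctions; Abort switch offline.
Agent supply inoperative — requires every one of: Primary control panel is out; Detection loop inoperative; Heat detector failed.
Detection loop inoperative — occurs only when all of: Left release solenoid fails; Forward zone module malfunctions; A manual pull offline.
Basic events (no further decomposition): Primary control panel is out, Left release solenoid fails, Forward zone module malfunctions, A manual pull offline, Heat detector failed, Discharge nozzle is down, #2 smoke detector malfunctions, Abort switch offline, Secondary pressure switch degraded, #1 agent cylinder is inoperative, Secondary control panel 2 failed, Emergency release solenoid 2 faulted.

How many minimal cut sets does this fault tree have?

5

Detection loop inoperative [AND]: one cut set from each child combined → 1 × 1 × 1 = 1 cut set(s).
Agent supply inoperative [AND]: one cut set from each child combined → 1 × 1 × 1 = 1 cut set(s).
Zone A down [AND]: one cut set from each child combined → 1 × 1 = 1 cut set(s).
Manual path inoperative [AND]: one cut set from each child combined → 1 × 1 × 1 = 1 cut set(s).
Zone B down [OR]: union of children's cut sets → 4 cut set(s).
Fire suppression does not activate [OR]: union of children's cut sets → 5 cut set(s).
Minimal cut sets: {A manual pull offline, Forward zone module malfunctions, Heat detector failed, Left release solenoid fails, Primary control panel is out}; {Discharge nozzle is down}; {#2 smoke detector malfunctions, Abort switch offline}; {#1 agent cylinder is inoperative, Secondary control panel 2 failed, Secondary pressure switch degraded}; {Emergency release solenoid 2 faulted}.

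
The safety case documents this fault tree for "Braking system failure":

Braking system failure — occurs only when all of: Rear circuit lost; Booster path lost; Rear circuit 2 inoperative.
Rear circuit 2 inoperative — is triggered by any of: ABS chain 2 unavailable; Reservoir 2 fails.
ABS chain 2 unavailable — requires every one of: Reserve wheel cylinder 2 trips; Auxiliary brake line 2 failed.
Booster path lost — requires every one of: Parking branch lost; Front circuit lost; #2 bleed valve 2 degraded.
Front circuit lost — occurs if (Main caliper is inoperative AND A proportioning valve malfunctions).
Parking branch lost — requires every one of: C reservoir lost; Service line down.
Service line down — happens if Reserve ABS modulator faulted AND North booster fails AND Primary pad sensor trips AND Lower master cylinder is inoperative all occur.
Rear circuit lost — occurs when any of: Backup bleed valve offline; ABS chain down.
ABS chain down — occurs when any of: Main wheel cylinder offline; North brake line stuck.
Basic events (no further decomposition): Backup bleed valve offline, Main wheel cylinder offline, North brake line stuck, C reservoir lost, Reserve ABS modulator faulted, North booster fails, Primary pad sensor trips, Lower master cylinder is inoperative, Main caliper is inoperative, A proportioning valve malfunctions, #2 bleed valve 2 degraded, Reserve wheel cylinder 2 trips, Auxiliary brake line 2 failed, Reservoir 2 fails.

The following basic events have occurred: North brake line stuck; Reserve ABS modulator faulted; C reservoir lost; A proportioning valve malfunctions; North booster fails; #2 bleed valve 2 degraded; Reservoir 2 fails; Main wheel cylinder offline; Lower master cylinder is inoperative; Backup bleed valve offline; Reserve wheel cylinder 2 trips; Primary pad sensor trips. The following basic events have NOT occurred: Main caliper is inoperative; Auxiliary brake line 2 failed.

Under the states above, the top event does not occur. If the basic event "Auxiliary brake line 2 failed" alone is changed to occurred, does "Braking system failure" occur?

No

Counterfactual: set "Auxiliary brake line 2 failed" to occurred.
ABS chain down [OR]: Main wheel cylinder offline=occurs, North brake line stuck=occurs → at least one input occurs → occurs.
Rear circuit lost [OR]: Backup bleed valve offline=occurs, ABS chain down=occurs → at least one input occurs → occurs.
Service line down [AND]: Reserve ABS modulator faulted=occurs, North booster fails=occurs, Primary pad sensor trips=occurs, Lower master cylinder is inoperative=occurs → all inputs occur → occurs.
Parking branch lost [AND]: C reservoir lost=occurs, Service line down=occurs → all inputs occur → occurs.
Front circuit lost [AND]: Main caliper is inoperative=not, A proportioning valve malfunctions=occurs → not all inputs occur → does not occur.
Booster path lost [AND]: Parking branch lost=occurs, Front circuit lost=not, #2 bleed valve 2 degraded=occurs → not all inputs occur → does not occur.
ABS chain 2 unavailable [AND]: Reserve wheel cylinder 2 trips=occurs, Auxiliary brake line 2 failed=occurs → all inputs occur → occurs.
Rear circuit 2 inoperative [OR]: ABS chain 2 unavailable=occurs, Reservoir 2 fails=occurs → at least one input occurs → occurs.
Braking system failure [AND]: Rear circuit lost=occurs, Booster path lost=not, Rear circuit 2 inoperative=occurs → not all inputs occur → does not occur.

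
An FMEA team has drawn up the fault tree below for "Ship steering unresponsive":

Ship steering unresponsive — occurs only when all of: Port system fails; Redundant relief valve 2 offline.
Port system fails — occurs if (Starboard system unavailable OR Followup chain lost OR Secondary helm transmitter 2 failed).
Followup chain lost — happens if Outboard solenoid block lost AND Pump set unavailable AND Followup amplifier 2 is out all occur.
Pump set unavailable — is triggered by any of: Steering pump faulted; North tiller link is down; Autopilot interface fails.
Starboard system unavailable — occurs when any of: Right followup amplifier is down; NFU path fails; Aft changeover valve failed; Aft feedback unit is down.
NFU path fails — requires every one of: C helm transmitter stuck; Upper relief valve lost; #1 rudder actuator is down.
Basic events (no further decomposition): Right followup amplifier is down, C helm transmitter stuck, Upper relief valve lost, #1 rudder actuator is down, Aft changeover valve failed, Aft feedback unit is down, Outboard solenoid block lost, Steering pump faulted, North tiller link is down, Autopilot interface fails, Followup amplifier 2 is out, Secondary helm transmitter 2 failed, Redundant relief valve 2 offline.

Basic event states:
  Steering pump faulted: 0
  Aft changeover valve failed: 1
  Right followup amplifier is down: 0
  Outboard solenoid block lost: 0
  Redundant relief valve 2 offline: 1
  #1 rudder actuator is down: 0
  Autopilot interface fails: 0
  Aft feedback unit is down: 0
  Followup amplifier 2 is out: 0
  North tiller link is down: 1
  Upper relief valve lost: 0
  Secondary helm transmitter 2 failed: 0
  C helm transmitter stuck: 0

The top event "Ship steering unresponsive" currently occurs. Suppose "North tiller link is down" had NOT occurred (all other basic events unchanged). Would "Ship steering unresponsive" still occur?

Counterfactual: set "North tiller link is down" to not occurred.
NFU path fails [AND]: C helm transmitter stuck=not, Upper relief valve lost=not, #1 rudder actuator is down=not → not all inputs occur → does not occur.
Starboard system unavailable [OR]: Right followup amplifier is down=not, NFU path fails=not, Aft changeover valve failed=occurs, Aft feedback unit is down=not → at least one input occurs → occurs.
Pump set unavailable [OR]: Steering pump faulted=not, North tiller link is down=not, Autopilot interface fails=not → no input occurs → does not occur.
Followup chain lost [AND]: Outboard solenoid block lost=not, Pump set unavailable=not, Followup amplifier 2 is out=not → not all inputs occur → does not occur.
Port system fails [OR]: Starboard system unavailable=occurs, Followup chain lost=not, Secondary helm transmitter 2 failed=not → at least one input occurs → occurs.
Ship steering unresponsive [AND]: Port system fails=occurs, Redundant relief valve 2 offline=occurs → all inputs occur → occurs.

Yes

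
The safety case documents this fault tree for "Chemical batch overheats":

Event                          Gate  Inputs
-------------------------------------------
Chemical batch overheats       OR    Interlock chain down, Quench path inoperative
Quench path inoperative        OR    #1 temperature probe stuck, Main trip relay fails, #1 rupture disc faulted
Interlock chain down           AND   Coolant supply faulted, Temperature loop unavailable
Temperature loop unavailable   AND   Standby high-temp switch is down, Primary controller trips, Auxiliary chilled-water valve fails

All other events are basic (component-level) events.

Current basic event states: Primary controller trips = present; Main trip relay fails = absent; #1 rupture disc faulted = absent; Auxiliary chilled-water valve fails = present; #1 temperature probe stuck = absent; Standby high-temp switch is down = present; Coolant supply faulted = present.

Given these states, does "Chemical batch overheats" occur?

Yes

Temperature loop unavailable [AND]: Standby high-temp switch is down=occurs, Primary controller trips=occurs, Auxiliary chilled-water valve fails=occurs → all inputs occur → occurs.
Interlock chain down [AND]: Coolant supply faulted=occurs, Temperature loop unavailable=occurs → all inputs occur → occurs.
Quench path inoperative [OR]: #1 temperature probe stuck=not, Main trip relay fails=not, #1 rupture disc faulted=not → no input occurs → does not occur.
Chemical batch overheats [OR]: Interlock chain down=occurs, Quench path inoperative=not → at least one input occurs → occurs.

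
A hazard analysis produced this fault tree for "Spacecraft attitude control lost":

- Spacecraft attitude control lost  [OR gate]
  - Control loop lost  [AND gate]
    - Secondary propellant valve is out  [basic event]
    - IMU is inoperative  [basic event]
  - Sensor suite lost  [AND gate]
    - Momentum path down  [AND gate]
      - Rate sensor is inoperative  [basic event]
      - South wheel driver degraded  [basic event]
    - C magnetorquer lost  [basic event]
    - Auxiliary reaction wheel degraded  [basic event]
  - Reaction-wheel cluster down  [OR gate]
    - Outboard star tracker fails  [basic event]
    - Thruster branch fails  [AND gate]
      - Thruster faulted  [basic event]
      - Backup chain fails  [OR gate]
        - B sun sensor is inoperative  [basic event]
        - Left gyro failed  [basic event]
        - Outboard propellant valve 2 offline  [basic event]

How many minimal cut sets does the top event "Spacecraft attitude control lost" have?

6

Control loop lost [AND]: one cut set from each child combined → 1 × 1 = 1 cut set(s).
Momentum path down [AND]: one cut set from each child combined → 1 × 1 = 1 cut set(s).
Sensor suite lost [AND]: one cut set from each child combined → 1 × 1 × 1 = 1 cut set(s).
Backup chain fails [OR]: union of children's cut sets → 3 cut set(s).
Thruster branch fails [AND]: one cut set from each child combined → 1 × 3 = 3 cut set(s).
Reaction-wheel cluster down [OR]: union of children's cut sets → 4 cut set(s).
Spacecraft attitude control lost [OR]: union of children's cut sets → 6 cut set(s).
Minimal cut sets: {IMU is inoperative, Secondary propellant valve is out}; {Auxiliary reaction wheel degraded, C magnetorquer lost, Rate sensor is inoperative, South wheel driver degraded}; {Outboard star tracker fails}; {B sun sensor is inoperative, Thruster faulted}; {Left gyro failed, Thruster faulted}; {Outboard propellant valve 2 offline, Thruster faulted}.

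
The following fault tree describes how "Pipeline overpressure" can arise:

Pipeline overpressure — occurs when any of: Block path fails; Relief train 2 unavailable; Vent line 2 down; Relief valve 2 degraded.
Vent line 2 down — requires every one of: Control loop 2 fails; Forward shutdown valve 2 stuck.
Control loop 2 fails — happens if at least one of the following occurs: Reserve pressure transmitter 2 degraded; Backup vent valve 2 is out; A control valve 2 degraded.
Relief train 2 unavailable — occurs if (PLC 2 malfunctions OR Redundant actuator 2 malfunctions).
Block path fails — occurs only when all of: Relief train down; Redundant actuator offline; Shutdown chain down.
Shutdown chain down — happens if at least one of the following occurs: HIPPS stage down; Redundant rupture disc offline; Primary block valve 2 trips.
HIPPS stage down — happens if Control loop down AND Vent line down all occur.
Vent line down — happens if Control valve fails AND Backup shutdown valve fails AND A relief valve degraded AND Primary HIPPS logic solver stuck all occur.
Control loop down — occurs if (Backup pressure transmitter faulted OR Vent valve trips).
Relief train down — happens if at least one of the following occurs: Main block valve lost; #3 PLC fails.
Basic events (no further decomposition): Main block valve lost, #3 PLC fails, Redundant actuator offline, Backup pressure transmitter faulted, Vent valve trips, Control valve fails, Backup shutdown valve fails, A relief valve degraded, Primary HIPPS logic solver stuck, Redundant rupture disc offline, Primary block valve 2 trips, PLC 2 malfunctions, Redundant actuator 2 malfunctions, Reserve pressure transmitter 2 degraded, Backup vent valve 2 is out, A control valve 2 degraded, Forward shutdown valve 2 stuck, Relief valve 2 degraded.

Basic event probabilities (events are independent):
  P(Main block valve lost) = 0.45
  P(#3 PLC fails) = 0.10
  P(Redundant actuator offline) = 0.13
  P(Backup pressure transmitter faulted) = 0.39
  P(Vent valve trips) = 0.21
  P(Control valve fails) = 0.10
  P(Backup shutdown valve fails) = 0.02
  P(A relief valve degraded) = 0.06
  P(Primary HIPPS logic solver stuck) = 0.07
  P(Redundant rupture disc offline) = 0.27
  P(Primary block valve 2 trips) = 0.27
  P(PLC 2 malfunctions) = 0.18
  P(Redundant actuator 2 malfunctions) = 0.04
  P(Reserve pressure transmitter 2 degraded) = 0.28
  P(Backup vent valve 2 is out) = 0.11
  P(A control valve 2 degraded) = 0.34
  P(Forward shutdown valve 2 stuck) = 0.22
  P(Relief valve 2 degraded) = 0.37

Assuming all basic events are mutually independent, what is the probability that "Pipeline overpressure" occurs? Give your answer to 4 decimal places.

0.5803

P(Relief train down) [OR] = 1 − (1−0.45) × (1−0.10) = 0.505000
P(Control loop down) [OR] = 1 − (1−0.39) × (1−0.21) = 0.518100
P(Vent line down) [AND] = 0.10 × 0.02 × 0.06 × 0.07 = 0.000008
P(HIPPS stage down) [AND] = 0.518100 × 0.000008 = 0.000004
P(Shutdown chain down) [OR] = 1 − (1−0.000004) × (1−0.27) × (1−0.27) = 0.467102
P(Block path fails) [AND] = 0.505000 × 0.13 × 0.467102 = 0.030665
P(Relief train 2 unavailable) [OR] = 1 − (1−0.18) × (1−0.04) = 0.212800
P(Control loop 2 fails) [OR] = 1 − (1−0.28) × (1−0.11) × (1−0.34) = 0.577072
P(Vent line 2 down) [AND] = 0.577072 × 0.22 = 0.126956
P(Pipeline overpressure) [OR] = 1 − (1−0.030665) × (1−0.212800) × (1−0.126956) × (1−0.37) = 0.580303
Rounded to 4 decimal places: P(Pipeline overpressure) ≈ 0.5803.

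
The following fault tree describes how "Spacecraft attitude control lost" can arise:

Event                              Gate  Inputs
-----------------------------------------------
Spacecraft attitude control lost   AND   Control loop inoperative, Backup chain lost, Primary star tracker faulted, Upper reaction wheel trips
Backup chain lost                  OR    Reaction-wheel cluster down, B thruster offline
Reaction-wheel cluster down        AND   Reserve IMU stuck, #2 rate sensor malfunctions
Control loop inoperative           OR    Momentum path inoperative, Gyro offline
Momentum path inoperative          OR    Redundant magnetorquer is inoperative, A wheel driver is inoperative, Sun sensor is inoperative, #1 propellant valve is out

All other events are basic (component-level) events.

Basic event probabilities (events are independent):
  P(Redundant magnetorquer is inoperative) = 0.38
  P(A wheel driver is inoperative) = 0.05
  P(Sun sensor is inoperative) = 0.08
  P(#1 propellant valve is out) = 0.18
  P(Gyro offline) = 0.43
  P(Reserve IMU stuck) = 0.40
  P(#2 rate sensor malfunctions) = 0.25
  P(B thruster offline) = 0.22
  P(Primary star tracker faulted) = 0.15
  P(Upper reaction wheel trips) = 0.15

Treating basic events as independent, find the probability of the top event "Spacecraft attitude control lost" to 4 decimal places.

0.0050

P(Momentum path inoperative) [OR] = 1 − (1−0.38) × (1−0.05) × (1−0.08) × (1−0.18) = 0.555658
P(Control loop inoperative) [OR] = 1 − (1−0.555658) × (1−0.43) = 0.746725
P(Reaction-wheel cluster down) [AND] = 0.40 × 0.25 = 0.100000
P(Backup chain lost) [OR] = 1 − (1−0.100000) × (1−0.22) = 0.298000
P(Spacecraft attitude control lost) [AND] = 0.746725 × 0.298000 × 0.15 × 0.15 = 0.005007
Rounded to 4 decimal places: P(Spacecraft attitude control lost) ≈ 0.0050.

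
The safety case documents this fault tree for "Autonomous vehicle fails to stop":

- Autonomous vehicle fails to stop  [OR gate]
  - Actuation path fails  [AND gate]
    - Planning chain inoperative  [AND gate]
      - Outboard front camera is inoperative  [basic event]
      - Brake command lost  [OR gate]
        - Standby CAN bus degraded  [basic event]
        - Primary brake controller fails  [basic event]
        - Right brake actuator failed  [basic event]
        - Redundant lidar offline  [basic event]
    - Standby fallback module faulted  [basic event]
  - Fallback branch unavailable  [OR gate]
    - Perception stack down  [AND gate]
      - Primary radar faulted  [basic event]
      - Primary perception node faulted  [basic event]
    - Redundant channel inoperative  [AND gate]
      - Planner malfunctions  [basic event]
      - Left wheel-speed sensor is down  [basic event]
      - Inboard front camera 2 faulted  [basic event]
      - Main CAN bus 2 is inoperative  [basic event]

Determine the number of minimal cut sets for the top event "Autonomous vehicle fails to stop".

Brake command lost [OR]: union of children's cut sets → 4 cut set(s).
Planning chain inoperative [AND]: one cut set from each child combined → 1 × 4 = 4 cut set(s).
Actuation path fails [AND]: one cut set from each child combined → 4 × 1 = 4 cut set(s).
Perception stack down [AND]: one cut set from each child combined → 1 × 1 = 1 cut set(s).
Redundant channel inoperative [AND]: one cut set from each child combined → 1 × 1 × 1 × 1 = 1 cut set(s).
Fallback branch unavailable [OR]: union of children's cut sets → 2 cut set(s).
Autonomous vehicle fails to stop [OR]: union of children's cut sets → 6 cut set(s).
Minimal cut sets: {Outboard front camera is inoperative, Standby CAN bus degraded, Standby fallback module faulted}; {Outboard front camera is inoperative, Primary brake controller fails, Standby fallback module faulted}; {Outboard front camera is inoperative, Right brake actuator failed, Standby fallback module faulted}; {Outboard front camera is inoperative, Redundant lidar offline, Standby fallback module faulted}; {Primary perception node faulted, Primary radar faulted}; {Inboard front camera 2 faulted, Left wheel-speed sensor is down, Main CAN bus 2 is inoperative, Planner malfunctions}.

6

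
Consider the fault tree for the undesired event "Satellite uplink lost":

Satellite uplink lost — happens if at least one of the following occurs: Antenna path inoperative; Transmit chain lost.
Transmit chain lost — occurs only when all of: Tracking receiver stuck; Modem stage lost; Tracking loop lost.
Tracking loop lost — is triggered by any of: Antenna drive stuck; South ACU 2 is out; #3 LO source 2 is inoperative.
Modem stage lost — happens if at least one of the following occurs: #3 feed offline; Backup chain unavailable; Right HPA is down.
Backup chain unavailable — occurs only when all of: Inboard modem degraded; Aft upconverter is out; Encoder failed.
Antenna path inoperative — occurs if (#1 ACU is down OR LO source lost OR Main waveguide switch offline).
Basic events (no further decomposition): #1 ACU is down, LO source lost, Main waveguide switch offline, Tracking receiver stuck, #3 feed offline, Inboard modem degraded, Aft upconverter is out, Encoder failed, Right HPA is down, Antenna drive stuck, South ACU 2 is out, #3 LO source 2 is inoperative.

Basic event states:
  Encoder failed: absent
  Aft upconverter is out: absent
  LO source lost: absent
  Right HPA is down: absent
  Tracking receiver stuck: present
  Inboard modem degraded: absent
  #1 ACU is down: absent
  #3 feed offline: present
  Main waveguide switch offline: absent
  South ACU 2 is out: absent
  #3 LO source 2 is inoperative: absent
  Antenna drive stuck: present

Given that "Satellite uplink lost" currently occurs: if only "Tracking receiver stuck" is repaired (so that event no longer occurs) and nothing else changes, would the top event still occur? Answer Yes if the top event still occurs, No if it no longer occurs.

No

Counterfactual: set "Tracking receiver stuck" to not occurred.
Antenna path inoperative [OR]: #1 ACU is down=not, LO source lost=not, Main waveguide switch offline=not → no input occurs → does not occur.
Backup chain unavailable [AND]: Inboard modem degraded=not, Aft upconverter is out=not, Encoder failed=not → not all inputs occur → does not occur.
Modem stage lost [OR]: #3 feed offline=occurs, Backup chain unavailable=not, Right HPA is down=not → at least one input occurs → occurs.
Tracking loop lost [OR]: Antenna drive stuck=occurs, South ACU 2 is out=not, #3 LO source 2 is inoperative=not → at least one input occurs → occurs.
Transmit chain lost [AND]: Tracking receiver stuck=not, Modem stage lost=occurs, Tracking loop lost=occurs → not all inputs occur → does not occur.
Satellite uplink lost [OR]: Antenna path inoperative=not, Transmit chain lost=not → no input occurs → does not occur.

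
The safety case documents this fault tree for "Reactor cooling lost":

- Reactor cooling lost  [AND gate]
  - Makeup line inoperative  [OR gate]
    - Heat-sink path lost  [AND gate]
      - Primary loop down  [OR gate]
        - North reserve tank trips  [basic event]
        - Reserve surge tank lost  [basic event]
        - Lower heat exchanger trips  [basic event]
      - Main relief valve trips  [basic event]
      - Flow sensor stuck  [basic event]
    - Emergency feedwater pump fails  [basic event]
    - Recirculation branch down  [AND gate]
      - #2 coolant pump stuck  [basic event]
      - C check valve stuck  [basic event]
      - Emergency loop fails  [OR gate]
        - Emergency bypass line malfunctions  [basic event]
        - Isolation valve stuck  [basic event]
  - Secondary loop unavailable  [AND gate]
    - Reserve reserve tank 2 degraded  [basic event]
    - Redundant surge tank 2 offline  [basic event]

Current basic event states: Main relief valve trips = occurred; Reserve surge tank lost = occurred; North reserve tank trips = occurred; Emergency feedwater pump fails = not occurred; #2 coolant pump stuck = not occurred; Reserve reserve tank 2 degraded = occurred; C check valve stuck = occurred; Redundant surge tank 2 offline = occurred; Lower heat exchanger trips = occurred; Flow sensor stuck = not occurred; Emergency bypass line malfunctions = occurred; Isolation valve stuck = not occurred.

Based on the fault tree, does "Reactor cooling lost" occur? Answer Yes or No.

Primary loop down [OR]: North reserve tank trips=occurs, Reserve surge tank lost=occurs, Lower heat exchanger trips=occurs → at least one input occurs → occurs.
Heat-sink path lost [AND]: Primary loop down=occurs, Main relief valve trips=occurs, Flow sensor stuck=not → not all inputs occur → does not occur.
Emergency loop fails [OR]: Emergency bypass line malfunctions=occurs, Isolation valve stuck=not → at least one input occurs → occurs.
Recirculation branch down [AND]: #2 coolant pump stuck=not, C check valve stuck=occurs, Emergency loop fails=occurs → not all inputs occur → does not occur.
Makeup line inoperative [OR]: Heat-sink path lost=not, Emergency feedwater pump fails=not, Recirculation branch down=not → no input occurs → does not occur.
Secondary loop unavailable [AND]: Reserve reserve tank 2 degraded=occurs, Redundant surge tank 2 offline=occurs → all inputs occur → occurs.
Reactor cooling lost [AND]: Makeup line inoperative=not, Secondary loop unavailable=occurs → not all inputs occur → does not occur.

No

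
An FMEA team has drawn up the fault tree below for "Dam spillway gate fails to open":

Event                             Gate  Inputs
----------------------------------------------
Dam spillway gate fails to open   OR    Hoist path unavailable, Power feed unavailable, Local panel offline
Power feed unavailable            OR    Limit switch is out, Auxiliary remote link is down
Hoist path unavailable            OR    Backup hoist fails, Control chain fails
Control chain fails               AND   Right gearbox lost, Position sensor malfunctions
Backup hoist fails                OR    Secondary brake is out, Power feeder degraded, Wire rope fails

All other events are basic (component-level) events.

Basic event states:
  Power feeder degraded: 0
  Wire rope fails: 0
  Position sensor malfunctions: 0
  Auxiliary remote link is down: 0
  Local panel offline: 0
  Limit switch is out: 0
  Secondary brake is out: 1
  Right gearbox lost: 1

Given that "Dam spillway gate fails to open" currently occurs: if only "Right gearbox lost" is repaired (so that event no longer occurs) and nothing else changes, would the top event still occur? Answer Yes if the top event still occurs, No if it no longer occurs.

Counterfactual: set "Right gearbox lost" to not occurred.
Backup hoist fails [OR]: Secondary brake is out=occurs, Power feeder degraded=not, Wire rope fails=not → at least one input occurs → occurs.
Control chain fails [AND]: Right gearbox lost=not, Position sensor malfunctions=not → not all inputs occur → does not occur.
Hoist path unavailable [OR]: Backup hoist fails=occurs, Control chain fails=not → at least one input occurs → occurs.
Power feed unavailable [OR]: Limit switch is out=not, Auxiliary remote link is down=not → no input occurs → does not occur.
Dam spillway gate fails to open [OR]: Hoist path unavailable=occurs, Power feed unavailable=not, Local panel offline=not → at least one input occurs → occurs.

Yes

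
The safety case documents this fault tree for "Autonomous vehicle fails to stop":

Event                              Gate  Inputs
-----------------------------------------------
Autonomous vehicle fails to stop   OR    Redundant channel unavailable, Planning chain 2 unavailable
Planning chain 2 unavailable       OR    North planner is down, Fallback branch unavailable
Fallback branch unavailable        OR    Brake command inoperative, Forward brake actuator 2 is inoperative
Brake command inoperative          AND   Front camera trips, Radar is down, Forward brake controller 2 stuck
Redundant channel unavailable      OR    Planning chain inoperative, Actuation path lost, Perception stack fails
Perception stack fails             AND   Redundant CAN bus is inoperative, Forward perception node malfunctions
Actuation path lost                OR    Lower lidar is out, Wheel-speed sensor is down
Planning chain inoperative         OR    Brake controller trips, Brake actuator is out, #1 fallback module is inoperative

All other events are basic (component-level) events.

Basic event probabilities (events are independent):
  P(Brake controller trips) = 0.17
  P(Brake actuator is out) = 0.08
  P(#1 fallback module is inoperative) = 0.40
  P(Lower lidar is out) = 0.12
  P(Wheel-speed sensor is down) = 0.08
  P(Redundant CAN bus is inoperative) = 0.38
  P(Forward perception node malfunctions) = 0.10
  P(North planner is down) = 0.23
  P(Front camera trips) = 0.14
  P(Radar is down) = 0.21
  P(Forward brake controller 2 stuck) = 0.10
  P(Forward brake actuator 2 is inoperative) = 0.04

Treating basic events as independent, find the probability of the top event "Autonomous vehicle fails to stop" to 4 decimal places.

P(Planning chain inoperative) [OR] = 1 − (1−0.17) × (1−0.08) × (1−0.40) = 0.541840
P(Actuation path lost) [OR] = 1 − (1−0.12) × (1−0.08) = 0.190400
P(Perception stack fails) [AND] = 0.38 × 0.10 = 0.038000
P(Redundant channel unavailable) [OR] = 1 − (1−0.541840) × (1−0.190400) × (1−0.038000) = 0.643169
P(Brake command inoperative) [AND] = 0.14 × 0.21 × 0.10 = 0.002940
P(Fallback branch unavailable) [OR] = 1 − (1−0.002940) × (1−0.04) = 0.042822
P(Planning chain 2 unavailable) [OR] = 1 − (1−0.23) × (1−0.042822) = 0.262973
P(Autonomous vehicle fails to stop) [OR] = 1 − (1−0.643169) × (1−0.262973) = 0.737006
Rounded to 4 decimal places: P(Autonomous vehicle fails to stop) ≈ 0.7370.

0.7370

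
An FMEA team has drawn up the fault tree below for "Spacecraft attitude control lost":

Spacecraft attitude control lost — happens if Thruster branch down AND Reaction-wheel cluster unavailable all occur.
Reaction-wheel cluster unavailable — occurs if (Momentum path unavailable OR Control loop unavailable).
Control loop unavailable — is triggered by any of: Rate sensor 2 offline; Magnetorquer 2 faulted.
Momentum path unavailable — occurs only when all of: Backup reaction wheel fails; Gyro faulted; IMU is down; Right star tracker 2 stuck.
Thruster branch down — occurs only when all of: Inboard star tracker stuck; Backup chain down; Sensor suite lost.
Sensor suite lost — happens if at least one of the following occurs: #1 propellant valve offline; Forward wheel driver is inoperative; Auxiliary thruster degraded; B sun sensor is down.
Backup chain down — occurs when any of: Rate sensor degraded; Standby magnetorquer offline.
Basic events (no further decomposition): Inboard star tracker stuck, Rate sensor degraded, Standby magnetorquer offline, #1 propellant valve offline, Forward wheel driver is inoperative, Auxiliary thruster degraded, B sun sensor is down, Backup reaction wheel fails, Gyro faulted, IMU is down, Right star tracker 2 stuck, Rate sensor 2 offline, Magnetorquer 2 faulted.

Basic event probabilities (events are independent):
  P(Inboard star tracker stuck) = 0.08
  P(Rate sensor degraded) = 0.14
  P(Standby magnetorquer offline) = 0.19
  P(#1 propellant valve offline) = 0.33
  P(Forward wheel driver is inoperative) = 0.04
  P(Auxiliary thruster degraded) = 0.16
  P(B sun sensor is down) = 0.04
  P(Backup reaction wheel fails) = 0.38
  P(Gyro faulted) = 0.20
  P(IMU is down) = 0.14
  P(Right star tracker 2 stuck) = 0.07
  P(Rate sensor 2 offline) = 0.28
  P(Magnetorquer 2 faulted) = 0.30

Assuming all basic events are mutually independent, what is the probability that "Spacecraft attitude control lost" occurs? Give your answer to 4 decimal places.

P(Backup chain down) [OR] = 1 − (1−0.14) × (1−0.19) = 0.303400
P(Sensor suite lost) [OR] = 1 − (1−0.33) × (1−0.04) × (1−0.16) × (1−0.04) = 0.481324
P(Thruster branch down) [AND] = 0.08 × 0.303400 × 0.481324 = 0.011683
P(Momentum path unavailable) [AND] = 0.38 × 0.20 × 0.14 × 0.07 = 0.000745
P(Control loop unavailable) [OR] = 1 − (1−0.28) × (1−0.30) = 0.496000
P(Reaction-wheel cluster unavailable) [OR] = 1 − (1−0.000745) × (1−0.496000) = 0.496375
P(Spacecraft attitude control lost) [AND] = 0.011683 × 0.496375 = 0.005799
Rounded to 4 decimal places: P(Spacecraft attitude control lost) ≈ 0.0058.

0.0058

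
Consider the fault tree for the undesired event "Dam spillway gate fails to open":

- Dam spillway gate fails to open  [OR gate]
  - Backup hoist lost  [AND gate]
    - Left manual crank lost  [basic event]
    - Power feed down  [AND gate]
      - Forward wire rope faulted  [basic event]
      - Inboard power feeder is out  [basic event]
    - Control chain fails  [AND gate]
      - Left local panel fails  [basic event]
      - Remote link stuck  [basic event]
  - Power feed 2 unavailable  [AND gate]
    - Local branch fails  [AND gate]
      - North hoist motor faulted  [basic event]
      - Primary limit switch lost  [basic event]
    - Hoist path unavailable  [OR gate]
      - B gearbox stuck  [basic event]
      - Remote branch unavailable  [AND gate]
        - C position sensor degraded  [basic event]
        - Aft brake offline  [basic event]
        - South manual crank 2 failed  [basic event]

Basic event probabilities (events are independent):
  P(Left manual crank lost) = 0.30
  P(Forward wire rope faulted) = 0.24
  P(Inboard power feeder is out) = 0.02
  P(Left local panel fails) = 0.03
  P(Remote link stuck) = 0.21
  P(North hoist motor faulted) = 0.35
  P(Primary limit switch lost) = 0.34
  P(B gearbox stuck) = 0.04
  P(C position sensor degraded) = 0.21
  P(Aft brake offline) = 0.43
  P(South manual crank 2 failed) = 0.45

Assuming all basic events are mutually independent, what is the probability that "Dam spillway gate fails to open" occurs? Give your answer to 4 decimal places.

0.0094

P(Power feed down) [AND] = 0.24 × 0.02 = 0.004800
P(Control chain fails) [AND] = 0.03 × 0.21 = 0.006300
P(Backup hoist lost) [AND] = 0.30 × 0.004800 × 0.006300 = 0.000009
P(Local branch fails) [AND] = 0.35 × 0.34 = 0.119000
P(Remote branch unavailable) [AND] = 0.21 × 0.43 × 0.45 = 0.040635
P(Hoist path unavailable) [OR] = 1 − (1−0.04) × (1−0.040635) = 0.079010
P(Power feed 2 unavailable) [AND] = 0.119000 × 0.079010 = 0.009402
P(Dam spillway gate fails to open) [OR] = 1 − (1−0.000009) × (1−0.009402) = 0.009411
Rounded to 4 decimal places: P(Dam spillway gate fails to open) ≈ 0.0094.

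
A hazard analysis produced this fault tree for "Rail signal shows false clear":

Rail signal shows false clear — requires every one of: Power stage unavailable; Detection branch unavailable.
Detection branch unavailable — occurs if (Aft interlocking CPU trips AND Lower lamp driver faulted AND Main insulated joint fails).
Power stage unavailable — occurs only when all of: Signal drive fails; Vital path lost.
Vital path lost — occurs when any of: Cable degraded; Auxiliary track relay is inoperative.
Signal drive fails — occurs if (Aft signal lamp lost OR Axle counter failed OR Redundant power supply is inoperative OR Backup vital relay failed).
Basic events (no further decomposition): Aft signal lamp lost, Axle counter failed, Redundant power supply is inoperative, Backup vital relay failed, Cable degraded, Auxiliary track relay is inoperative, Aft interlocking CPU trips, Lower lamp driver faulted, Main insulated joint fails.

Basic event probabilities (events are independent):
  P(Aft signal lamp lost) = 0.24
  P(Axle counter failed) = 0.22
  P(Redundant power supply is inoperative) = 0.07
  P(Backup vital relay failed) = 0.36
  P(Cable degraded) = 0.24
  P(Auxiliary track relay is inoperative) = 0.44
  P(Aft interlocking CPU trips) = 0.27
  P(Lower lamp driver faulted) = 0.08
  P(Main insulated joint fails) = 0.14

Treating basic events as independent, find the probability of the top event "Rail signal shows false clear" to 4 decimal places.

P(Signal drive fails) [OR] = 1 − (1−0.24) × (1−0.22) × (1−0.07) × (1−0.36) = 0.647165
P(Vital path lost) [OR] = 1 − (1−0.24) × (1−0.44) = 0.574400
P(Power stage unavailable) [AND] = 0.647165 × 0.574400 = 0.371732
P(Detection branch unavailable) [AND] = 0.27 × 0.08 × 0.14 = 0.003024
P(Rail signal shows false clear) [AND] = 0.371732 × 0.003024 = 0.001124
Rounded to 4 decimal places: P(Rail signal shows false clear) ≈ 0.0011.

0.0011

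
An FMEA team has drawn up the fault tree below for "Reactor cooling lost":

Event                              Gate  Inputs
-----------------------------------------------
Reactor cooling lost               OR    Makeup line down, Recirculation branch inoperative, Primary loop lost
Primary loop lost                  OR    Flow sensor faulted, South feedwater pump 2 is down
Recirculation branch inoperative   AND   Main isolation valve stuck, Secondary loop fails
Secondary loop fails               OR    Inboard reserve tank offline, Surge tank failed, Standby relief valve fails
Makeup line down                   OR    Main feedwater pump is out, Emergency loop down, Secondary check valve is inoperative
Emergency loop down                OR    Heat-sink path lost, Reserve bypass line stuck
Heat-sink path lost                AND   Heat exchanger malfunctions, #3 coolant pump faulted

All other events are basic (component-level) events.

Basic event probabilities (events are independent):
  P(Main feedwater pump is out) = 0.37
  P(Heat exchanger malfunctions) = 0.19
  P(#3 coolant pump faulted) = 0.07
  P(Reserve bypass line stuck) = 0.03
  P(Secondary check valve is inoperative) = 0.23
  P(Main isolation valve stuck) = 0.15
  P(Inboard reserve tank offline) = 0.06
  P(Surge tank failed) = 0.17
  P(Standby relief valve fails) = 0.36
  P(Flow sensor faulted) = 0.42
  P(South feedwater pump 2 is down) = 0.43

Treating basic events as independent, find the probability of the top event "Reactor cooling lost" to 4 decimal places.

P(Heat-sink path lost) [AND] = 0.19 × 0.07 = 0.013300
P(Emergency loop down) [OR] = 1 − (1−0.013300) × (1−0.03) = 0.042901
P(Makeup line down) [OR] = 1 − (1−0.37) × (1−0.042901) × (1−0.23) = 0.535711
P(Secondary loop fails) [OR] = 1 − (1−0.06) × (1−0.17) × (1−0.36) = 0.500672
P(Recirculation branch inoperative) [AND] = 0.15 × 0.500672 = 0.075101
P(Primary loop lost) [OR] = 1 − (1−0.42) × (1−0.43) = 0.669400
P(Reactor cooling lost) [OR] = 1 − (1−0.535711) × (1−0.075101) × (1−0.669400) = 0.858034
Rounded to 4 decimal places: P(Reactor cooling lost) ≈ 0.8580.

0.8580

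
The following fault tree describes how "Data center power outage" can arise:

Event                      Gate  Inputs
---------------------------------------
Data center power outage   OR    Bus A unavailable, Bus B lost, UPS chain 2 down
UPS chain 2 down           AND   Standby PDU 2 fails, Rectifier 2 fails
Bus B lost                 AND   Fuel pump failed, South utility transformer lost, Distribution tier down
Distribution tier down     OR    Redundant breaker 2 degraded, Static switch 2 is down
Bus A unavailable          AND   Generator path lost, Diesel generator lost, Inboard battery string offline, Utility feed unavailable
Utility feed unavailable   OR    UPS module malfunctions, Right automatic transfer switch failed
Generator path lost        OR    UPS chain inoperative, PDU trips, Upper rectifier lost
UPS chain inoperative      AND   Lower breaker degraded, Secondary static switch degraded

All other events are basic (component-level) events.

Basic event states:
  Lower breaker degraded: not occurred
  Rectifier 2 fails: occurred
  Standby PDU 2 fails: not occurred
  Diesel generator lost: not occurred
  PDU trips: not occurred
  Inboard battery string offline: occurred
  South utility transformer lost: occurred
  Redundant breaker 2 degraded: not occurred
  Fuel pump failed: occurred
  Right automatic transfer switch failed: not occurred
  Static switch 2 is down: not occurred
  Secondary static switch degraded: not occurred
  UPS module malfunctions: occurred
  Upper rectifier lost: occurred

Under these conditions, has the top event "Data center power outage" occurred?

UPS chain inoperative [AND]: Lower breaker degraded=not, Secondary static switch degraded=not → not all inputs occur → does not occur.
Generator path lost [OR]: UPS chain inoperative=not, PDU trips=not, Upper rectifier lost=occurs → at least one input occurs → occurs.
Utility feed unavailable [OR]: UPS module malfunctions=occurs, Right automatic transfer switch failed=not → at least one input occurs → occurs.
Bus A unavailable [AND]: Generator path lost=occurs, Diesel generator lost=not, Inboard battery string offline=occurs, Utility feed unavailable=occurs → not all inputs occur → does not occur.
Distribution tier down [OR]: Redundant breaker 2 degraded=not, Static switch 2 is down=not → no input occurs → does not occur.
Bus B lost [AND]: Fuel pump failed=occurs, South utility transformer lost=occurs, Distribution tier down=not → not all inputs occur → does not occur.
UPS chain 2 down [AND]: Standby PDU 2 fails=not, Rectifier 2 fails=occurs → not all inputs occur → does not occur.
Data center power outage [OR]: Bus A unavailable=not, Bus B lost=not, UPS chain 2 down=not → no input occurs → does not occur.

No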